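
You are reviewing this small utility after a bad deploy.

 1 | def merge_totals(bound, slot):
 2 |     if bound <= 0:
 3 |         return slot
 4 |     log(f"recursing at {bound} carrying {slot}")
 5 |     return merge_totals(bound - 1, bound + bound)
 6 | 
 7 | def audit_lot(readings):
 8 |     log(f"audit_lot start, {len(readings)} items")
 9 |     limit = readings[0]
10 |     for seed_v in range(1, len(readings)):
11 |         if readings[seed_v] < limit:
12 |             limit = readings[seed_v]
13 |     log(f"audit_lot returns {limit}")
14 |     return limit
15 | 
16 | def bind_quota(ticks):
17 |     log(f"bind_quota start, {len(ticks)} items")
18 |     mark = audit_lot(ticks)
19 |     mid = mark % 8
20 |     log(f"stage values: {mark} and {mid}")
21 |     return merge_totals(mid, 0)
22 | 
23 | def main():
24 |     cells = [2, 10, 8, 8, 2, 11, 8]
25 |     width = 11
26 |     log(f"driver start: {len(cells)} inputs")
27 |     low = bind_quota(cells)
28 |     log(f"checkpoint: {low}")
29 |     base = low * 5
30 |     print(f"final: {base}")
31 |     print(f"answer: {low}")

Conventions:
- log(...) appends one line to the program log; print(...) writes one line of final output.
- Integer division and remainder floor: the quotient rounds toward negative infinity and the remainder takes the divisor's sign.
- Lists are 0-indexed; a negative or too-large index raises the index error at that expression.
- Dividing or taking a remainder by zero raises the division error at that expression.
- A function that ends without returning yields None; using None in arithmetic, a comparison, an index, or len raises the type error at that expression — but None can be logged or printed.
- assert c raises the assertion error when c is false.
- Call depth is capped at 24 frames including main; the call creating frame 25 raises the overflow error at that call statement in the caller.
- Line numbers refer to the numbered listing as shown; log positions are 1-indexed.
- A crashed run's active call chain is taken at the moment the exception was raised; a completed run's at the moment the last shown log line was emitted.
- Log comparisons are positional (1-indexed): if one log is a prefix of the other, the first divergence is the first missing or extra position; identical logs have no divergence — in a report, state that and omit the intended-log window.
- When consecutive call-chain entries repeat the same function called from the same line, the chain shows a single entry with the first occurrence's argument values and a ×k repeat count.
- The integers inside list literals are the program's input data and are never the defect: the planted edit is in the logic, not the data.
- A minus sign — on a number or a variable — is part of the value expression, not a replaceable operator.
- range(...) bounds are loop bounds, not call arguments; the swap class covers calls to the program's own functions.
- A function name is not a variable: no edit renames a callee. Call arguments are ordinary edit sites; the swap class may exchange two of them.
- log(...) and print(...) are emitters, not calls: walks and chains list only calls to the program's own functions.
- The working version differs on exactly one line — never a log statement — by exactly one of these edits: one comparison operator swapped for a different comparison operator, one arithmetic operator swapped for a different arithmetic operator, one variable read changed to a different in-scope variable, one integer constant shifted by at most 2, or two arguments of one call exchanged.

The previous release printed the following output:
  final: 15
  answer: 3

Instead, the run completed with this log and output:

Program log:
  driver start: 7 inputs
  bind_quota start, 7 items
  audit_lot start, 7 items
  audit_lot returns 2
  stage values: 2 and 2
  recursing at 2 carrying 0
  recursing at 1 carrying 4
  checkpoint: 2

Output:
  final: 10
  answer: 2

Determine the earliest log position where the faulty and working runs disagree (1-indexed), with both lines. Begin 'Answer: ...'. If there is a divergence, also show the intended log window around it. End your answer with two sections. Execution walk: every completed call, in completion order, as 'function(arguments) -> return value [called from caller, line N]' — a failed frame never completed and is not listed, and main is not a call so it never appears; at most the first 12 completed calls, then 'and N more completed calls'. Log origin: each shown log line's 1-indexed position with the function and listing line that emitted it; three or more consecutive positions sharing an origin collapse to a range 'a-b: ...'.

Answer: at position 7 the run shows 'recursing at 1 carrying 4' where the working version logs 'recursing at 1 carrying 2'.
Intended log window:
  5: stage values: 2 and 2
  6: recursing at 2 carrying 0
  7: recursing at 1 carrying 2
  8: checkpoint: 3
Execution walk:
  audit_lot([2, 10, 8, 8, 2, 11, 8]) -> 2  [called from bind_quota, line 18]
  merge_totals(0, 2) -> 2  [called from merge_totals, line 5]
  merge_totals(1, 4) -> 2  [called from merge_totals, line 5]
  merge_totals(2, 0) -> 2  [called from bind_quota, line 21]
  bind_quota([2, 10, 8, 8, 2, 11, 8]) -> 2  [called from main, line 27]
Log origin:
  1: from main, line 26
  2: from bind_quota, line 17
  3: from audit_lot, line 8
  4: from audit_lot, line 13
  5: from bind_quota, line 20
  6: from merge_totals, line 4
  7: from merge_totals, line 4
  8: from main, line 28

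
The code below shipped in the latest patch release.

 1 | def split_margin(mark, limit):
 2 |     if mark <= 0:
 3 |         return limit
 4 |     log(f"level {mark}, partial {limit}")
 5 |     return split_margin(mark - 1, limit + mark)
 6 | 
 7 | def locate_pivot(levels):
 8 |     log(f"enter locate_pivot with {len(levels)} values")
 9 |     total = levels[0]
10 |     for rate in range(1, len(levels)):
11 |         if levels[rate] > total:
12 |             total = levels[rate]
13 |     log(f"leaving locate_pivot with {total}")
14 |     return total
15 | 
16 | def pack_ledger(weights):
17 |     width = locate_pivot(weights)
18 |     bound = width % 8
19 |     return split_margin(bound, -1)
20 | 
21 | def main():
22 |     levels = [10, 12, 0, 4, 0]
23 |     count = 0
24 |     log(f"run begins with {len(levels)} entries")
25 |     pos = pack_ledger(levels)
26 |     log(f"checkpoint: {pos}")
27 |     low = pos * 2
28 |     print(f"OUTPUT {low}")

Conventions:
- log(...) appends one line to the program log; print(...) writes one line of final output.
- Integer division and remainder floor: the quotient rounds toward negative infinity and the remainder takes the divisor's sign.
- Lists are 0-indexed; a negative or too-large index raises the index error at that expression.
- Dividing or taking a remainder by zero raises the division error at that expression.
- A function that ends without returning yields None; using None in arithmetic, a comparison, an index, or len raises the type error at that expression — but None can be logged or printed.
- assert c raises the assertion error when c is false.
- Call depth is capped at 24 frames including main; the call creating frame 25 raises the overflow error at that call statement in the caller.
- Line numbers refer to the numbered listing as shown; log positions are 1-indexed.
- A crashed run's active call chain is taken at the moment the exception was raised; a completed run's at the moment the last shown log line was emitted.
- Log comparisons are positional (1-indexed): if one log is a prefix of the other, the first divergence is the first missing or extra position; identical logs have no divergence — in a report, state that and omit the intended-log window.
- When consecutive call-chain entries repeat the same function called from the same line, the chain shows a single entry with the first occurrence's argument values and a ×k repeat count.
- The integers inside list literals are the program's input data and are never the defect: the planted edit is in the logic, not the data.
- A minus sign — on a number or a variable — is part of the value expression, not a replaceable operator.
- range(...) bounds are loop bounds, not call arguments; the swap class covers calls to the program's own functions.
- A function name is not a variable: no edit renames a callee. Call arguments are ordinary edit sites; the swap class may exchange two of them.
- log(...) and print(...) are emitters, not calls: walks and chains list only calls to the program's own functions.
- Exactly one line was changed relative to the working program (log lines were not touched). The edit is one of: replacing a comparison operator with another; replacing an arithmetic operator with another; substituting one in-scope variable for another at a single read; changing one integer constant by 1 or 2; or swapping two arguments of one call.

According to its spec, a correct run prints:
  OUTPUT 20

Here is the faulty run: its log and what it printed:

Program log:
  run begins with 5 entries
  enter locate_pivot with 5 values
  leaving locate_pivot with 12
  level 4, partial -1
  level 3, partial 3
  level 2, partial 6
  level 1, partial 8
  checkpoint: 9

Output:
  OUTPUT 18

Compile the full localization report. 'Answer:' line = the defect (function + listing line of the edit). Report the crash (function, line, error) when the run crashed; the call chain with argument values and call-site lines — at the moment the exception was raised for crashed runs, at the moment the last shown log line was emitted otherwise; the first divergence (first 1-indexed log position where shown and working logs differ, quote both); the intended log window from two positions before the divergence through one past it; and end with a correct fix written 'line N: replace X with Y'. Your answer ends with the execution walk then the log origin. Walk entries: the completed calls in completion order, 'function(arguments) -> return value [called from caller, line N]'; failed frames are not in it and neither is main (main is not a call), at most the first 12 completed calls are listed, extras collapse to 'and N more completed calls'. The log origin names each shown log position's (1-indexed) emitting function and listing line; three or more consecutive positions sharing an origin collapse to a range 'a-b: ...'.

Answer: the defect is in pack_ledger at line 19.
Key fact: Everything matches until log position 4, which reads 'level 4, partial -1' in place of 'level 4, partial 0'.
Call chain: main.
First divergence: position 4; shown 'level 4, partial -1' vs intended 'level 4, partial 0'.
Intended log window:
  2: enter locate_pivot with 5 values
  3: leaving locate_pivot with 12
  4: level 4, partial 0
  5: level 3, partial 4
Execution walk:
  locate_pivot([10, 12, 0, 4, 0]) -> 12  [called from pack_ledger, line 17]
  split_margin(0, 9) -> 9  [called from split_margin, line 5]
  split_margin(1, 8) -> 9  [called from split_margin, line 5]
  split_margin(2, 6) -> 9  [called from split_margin, line 5]
  split_margin(3, 3) -> 9  [called from split_margin, line 5]
  split_margin(4, -1) -> 9  [called from pack_ledger, line 19]
  pack_ledger([10, 12, 0, 4, 0]) -> 9  [called from main, line 25]
Log origins:
  1: logged in main at line 24
  2: logged in locate_pivot at line 8
  3: logged in locate_pivot at line 13
  4-7: logged in split_margin at line 4
  8: logged in main at line 26
A correct fix: line 19: replace `-1` with `0`.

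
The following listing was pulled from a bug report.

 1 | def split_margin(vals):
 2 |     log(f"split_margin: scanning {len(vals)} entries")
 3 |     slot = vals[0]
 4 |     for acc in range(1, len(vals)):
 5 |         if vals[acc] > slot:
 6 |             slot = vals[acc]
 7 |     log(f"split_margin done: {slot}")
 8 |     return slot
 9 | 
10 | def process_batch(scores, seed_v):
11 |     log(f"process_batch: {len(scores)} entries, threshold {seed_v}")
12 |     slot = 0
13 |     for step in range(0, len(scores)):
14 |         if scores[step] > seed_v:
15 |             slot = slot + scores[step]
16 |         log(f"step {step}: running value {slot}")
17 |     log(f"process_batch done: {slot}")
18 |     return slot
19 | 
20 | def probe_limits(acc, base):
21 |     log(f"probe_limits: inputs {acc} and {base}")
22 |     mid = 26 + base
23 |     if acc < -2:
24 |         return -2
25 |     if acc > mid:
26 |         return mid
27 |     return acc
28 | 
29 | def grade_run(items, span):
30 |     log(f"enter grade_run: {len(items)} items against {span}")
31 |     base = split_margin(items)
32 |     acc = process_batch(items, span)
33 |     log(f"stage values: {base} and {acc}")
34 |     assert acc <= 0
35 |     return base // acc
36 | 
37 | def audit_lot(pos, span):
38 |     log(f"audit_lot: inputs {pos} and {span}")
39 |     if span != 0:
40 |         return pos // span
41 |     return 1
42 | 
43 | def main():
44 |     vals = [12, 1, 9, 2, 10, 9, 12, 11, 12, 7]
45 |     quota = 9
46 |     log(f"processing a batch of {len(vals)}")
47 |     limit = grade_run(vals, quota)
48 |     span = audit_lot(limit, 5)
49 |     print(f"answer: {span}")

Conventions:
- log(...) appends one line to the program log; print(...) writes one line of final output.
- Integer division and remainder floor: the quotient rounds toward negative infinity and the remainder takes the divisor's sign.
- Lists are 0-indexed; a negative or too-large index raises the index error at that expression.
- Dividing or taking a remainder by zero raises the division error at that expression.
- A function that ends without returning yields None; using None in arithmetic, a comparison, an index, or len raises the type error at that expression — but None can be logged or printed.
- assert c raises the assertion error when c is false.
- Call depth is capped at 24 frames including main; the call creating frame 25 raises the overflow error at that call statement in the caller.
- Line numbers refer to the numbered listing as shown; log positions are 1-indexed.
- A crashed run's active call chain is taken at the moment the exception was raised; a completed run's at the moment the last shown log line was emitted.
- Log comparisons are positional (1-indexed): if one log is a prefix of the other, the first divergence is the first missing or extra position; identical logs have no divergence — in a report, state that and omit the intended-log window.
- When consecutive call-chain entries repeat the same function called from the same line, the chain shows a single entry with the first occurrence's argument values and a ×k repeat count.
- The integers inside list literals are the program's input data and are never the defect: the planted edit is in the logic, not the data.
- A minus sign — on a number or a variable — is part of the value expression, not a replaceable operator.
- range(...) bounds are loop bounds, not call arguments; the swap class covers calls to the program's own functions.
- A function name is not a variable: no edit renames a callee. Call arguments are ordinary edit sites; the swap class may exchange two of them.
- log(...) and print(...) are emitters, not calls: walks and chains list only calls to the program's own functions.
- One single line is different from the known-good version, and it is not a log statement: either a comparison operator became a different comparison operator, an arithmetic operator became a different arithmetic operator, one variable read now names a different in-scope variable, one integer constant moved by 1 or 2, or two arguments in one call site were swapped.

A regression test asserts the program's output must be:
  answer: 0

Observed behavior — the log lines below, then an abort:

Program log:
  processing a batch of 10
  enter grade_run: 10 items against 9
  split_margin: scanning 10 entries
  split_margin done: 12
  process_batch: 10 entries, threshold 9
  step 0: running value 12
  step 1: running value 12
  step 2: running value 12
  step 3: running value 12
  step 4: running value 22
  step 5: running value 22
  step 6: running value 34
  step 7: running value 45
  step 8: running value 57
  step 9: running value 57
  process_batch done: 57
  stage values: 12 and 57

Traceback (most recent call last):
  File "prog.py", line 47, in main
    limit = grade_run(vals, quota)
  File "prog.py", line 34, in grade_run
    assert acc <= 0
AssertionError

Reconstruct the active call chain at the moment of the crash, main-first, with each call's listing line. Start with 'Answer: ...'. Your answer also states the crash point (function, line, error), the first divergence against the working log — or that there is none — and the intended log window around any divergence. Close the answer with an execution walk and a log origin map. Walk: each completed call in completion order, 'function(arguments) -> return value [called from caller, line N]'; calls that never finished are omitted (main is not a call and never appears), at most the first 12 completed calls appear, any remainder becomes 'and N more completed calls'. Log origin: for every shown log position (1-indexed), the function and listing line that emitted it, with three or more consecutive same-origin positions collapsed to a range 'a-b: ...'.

Answer: main -> grade_run (called at line 47).
The tell: Only 17 log lines were emitted before the run died; the intended continuation was 'audit_lot: inputs 0 and 5'.
Crash: grade_run, line 34, AssertionError.
First divergence: position 18 (shown log ended at 17 lines; the working version continues: 'audit_lot: inputs 0 and 5').
Intended log window:
  16: process_batch done: 57
  17: stage values: 12 and 57
  18: audit_lot: inputs 0 and 5
Execution walk:
  split_margin([12, 1, 9, 2, 10, 9, 12, 11, 12, 7]) -> 12  [called from grade_run, line 31]
  process_batch([12, 1, 9, 2, 10, 9, 12, 11, 12, 7], 9) -> 57  [called from grade_run, line 32]
Log origins:
  1 — main, line 46
  2 — grade_run, line 30
  3 — split_margin, line 2
  4 — split_margin, line 7
  5 — process_batch, line 11
  6-15 — process_batch, line 16
  16 — process_batch, line 17
  17 — grade_run, line 33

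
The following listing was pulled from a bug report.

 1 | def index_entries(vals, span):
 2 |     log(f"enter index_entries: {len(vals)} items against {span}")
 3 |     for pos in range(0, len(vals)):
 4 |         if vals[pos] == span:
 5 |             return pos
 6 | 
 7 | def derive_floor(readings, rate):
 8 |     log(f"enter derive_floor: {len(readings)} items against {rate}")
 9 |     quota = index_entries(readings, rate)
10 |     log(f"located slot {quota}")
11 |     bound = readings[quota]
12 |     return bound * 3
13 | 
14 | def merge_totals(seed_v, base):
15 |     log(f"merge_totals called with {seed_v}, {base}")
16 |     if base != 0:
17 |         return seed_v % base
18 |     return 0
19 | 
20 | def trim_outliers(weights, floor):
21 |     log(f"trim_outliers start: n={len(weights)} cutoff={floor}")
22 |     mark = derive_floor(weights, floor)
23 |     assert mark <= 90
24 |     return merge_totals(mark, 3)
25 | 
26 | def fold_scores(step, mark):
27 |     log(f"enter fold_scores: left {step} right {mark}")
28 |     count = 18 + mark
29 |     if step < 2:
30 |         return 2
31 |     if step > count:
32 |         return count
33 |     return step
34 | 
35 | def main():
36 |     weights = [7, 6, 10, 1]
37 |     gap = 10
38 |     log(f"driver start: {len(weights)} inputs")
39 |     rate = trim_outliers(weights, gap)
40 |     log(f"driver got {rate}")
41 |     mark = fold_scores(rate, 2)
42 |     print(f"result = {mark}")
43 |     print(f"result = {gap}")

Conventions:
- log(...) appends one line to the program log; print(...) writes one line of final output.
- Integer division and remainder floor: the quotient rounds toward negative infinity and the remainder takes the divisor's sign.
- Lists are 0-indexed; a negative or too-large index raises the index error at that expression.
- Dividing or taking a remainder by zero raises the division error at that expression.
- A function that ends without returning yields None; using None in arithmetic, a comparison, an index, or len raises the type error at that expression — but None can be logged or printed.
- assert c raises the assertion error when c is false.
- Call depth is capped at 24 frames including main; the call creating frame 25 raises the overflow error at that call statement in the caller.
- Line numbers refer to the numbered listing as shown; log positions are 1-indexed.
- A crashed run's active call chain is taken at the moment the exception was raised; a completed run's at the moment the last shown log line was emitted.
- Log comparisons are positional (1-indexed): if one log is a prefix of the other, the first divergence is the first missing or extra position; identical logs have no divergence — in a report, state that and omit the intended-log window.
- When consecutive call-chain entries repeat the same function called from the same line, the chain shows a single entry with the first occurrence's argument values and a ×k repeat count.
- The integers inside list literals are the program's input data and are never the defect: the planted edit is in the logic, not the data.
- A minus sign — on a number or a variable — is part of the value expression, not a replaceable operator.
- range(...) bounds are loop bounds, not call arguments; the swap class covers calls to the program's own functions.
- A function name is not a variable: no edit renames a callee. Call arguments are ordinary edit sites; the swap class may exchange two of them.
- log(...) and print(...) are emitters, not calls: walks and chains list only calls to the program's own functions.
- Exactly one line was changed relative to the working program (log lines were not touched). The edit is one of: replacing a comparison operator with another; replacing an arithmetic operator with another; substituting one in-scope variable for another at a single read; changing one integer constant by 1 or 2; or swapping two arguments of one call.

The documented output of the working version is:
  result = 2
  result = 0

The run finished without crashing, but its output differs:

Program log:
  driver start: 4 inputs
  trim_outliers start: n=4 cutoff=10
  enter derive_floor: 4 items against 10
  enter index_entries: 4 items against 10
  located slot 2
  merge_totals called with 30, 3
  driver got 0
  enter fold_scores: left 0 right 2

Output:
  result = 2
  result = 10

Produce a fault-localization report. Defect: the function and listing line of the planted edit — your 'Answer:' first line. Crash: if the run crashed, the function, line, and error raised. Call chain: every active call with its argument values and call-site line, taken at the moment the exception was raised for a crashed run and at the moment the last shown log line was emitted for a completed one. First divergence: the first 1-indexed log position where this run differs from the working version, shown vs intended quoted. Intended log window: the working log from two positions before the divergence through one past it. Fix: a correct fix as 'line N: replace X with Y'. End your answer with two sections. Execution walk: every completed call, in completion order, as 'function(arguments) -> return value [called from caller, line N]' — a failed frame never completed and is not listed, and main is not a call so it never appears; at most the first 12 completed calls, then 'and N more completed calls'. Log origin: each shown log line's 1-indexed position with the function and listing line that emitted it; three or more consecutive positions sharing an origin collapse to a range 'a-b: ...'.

Answer: the defect is in main at line 43.
Key observation: Every logged value matches the working version; the printed result is what differs.
Call chain: main -> fold_scores(0, 2) (called at line 41).
First divergence: none; the two logs match at every position.
Execution walk:
  index_entries([7, 6, 10, 1], 10) -> 2  [called from derive_floor, line 9]
  derive_floor([7, 6, 10, 1], 10) -> 30  [called from trim_outliers, line 22]
  merge_totals(30, 3) -> 0  [called from trim_outliers, line 24]
  trim_outliers([7, 6, 10, 1], 10) -> 0  [called from main, line 39]
  fold_scores(0, 2) -> 2  [called from main, line 41]
Log line origins:
  1: emitted by main (line 38)
  2: emitted by trim_outliers (line 21)
  3: emitted by derive_floor (line 8)
  4: emitted by index_entries (line 2)
  5: emitted by derive_floor (line 10)
  6: emitted by merge_totals (line 15)
  7: emitted by main (line 40)
  8: emitted by fold_scores (line 27)
A correct fix: line 43: replace `gap` with `rate`.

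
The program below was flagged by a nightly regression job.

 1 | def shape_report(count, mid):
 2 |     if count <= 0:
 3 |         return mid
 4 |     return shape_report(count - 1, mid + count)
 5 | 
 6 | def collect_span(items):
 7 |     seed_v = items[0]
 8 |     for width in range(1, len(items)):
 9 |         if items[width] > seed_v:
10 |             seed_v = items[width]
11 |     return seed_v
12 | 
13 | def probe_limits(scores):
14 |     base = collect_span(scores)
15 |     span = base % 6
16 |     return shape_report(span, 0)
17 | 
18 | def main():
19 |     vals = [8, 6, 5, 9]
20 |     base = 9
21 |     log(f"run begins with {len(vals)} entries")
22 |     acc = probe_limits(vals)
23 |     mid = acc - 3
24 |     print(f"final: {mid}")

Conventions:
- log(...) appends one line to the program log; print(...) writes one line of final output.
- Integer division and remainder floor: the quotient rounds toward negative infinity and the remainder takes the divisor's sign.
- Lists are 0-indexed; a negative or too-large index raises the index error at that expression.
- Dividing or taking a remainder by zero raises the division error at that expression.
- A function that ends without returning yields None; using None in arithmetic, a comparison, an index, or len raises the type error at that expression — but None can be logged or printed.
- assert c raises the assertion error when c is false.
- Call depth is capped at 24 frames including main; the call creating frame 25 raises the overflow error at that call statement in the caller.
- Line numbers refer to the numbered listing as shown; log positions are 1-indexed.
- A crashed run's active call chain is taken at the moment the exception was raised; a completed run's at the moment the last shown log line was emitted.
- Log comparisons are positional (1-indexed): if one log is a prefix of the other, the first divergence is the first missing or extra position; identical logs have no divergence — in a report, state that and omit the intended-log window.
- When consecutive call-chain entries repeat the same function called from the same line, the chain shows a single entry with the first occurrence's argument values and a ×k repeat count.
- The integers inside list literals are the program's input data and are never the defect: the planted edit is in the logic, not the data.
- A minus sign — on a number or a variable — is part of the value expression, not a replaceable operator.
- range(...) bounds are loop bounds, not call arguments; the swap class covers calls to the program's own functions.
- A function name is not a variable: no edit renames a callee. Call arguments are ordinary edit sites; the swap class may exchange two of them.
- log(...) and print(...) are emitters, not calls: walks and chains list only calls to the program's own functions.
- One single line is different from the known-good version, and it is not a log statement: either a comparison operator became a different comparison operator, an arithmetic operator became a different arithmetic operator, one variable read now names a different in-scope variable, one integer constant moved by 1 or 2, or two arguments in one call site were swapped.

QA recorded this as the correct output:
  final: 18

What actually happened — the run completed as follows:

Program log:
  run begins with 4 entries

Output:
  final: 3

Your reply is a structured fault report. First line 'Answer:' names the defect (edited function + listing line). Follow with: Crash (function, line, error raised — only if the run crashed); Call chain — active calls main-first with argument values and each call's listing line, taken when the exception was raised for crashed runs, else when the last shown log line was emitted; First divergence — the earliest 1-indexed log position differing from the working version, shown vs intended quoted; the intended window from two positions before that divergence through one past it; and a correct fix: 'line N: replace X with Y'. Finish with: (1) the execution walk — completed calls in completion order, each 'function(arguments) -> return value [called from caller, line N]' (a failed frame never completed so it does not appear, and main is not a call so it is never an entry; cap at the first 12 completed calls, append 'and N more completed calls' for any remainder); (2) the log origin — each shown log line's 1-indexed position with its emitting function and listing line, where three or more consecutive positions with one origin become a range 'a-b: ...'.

Answer: the defect is in main at line 23.
Key fact: The two runs log identically and part ways only at the printed values.
Call chain: main.
First divergence: there is none — every log position agrees.
Execution walk:
  collect_span([8, 6, 5, 9]) -> 9  [called from probe_limits, line 14]
  shape_report(0, 6) -> 6  [called from shape_report, line 4]
  shape_report(1, 5) -> 6  [called from shape_report, line 4]
  shape_report(2, 3) -> 6  [called from shape_report, line 4]
  shape_report(3, 0) -> 6  [called from probe_limits, line 16]
  probe_limits([8, 6, 5, 9]) -> 6  [called from main, line 22]
Origin of each log line:
  1 — main, line 21
A correct fix: line 23: replace `-` with `*`.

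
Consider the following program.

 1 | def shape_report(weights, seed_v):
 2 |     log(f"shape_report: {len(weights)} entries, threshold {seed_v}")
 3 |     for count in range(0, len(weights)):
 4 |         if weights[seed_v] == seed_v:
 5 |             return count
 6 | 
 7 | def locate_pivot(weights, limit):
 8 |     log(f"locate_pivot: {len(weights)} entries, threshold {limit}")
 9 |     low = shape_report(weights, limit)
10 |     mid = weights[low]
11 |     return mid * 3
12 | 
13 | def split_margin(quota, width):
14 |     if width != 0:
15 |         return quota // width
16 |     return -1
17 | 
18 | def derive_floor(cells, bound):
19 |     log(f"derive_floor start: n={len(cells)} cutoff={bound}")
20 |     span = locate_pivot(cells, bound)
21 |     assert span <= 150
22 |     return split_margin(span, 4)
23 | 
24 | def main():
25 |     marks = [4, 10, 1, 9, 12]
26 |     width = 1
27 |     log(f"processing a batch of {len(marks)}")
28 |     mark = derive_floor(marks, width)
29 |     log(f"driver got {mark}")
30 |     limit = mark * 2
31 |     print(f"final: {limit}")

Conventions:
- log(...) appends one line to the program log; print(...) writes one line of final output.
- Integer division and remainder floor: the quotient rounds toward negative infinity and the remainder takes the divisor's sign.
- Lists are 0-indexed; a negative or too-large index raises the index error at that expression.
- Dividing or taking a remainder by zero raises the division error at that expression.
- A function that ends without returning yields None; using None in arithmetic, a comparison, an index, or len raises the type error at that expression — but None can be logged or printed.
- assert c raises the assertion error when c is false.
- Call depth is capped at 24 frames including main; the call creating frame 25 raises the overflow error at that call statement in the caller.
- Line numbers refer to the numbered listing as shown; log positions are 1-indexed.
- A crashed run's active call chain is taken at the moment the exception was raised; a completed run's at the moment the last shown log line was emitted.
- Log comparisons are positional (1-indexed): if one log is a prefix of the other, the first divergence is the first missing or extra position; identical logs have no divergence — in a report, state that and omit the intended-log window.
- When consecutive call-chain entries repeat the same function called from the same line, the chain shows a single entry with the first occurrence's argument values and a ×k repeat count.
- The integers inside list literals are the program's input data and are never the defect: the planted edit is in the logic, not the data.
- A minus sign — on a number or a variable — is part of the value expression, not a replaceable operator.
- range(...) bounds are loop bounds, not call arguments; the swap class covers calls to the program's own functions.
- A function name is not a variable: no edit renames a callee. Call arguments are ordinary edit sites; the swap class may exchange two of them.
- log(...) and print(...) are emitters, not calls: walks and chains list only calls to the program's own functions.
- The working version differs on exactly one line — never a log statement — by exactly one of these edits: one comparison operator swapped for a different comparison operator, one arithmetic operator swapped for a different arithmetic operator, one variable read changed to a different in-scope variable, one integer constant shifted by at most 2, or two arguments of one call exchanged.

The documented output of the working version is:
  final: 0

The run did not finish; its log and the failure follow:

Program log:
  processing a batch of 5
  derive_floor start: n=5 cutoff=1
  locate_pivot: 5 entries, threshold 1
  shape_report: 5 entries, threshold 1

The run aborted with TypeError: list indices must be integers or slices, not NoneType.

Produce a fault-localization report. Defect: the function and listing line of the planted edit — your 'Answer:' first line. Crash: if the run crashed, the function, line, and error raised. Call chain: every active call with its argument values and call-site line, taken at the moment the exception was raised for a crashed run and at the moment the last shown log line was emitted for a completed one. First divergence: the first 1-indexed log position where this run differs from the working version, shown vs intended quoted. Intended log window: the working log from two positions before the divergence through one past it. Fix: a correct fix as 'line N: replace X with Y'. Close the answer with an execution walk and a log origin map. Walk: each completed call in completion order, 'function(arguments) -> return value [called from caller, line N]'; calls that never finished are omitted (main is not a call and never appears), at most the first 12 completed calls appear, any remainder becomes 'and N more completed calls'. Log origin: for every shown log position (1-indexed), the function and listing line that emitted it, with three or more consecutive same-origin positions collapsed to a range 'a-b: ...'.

Answer: the defect is in shape_report at line 4.
Core observation: A complete run would log 'driver got 0' next, but this one stopped at 4 lines.
Crash: locate_pivot, line 10, TypeError.
Call chain: main -> derive_floor([4, 10, 1, 9, 12], 1) (called at line 28) -> locate_pivot([4, 10, 1, 9, 12], 1) (called at line 20).
First divergence: position 5 — after 4 matching lines the faulty run goes silent; intended next line 'driver got 0'.
Intended log window:
  3: locate_pivot: 5 entries, threshold 1
  4: shape_report: 5 entries, threshold 1
  5: driver got 0
Execution walk:
  shape_report([4, 10, 1, 9, 12], 1) -> None  [called from locate_pivot, line 9]
Log origins:
  1: logged in main at line 27
  2: logged in derive_floor at line 19
  3: logged in locate_pivot at line 8
  4: logged in shape_report at line 2
A correct fix: line 4: replace `weights[seed_v]` with `weights[count]`.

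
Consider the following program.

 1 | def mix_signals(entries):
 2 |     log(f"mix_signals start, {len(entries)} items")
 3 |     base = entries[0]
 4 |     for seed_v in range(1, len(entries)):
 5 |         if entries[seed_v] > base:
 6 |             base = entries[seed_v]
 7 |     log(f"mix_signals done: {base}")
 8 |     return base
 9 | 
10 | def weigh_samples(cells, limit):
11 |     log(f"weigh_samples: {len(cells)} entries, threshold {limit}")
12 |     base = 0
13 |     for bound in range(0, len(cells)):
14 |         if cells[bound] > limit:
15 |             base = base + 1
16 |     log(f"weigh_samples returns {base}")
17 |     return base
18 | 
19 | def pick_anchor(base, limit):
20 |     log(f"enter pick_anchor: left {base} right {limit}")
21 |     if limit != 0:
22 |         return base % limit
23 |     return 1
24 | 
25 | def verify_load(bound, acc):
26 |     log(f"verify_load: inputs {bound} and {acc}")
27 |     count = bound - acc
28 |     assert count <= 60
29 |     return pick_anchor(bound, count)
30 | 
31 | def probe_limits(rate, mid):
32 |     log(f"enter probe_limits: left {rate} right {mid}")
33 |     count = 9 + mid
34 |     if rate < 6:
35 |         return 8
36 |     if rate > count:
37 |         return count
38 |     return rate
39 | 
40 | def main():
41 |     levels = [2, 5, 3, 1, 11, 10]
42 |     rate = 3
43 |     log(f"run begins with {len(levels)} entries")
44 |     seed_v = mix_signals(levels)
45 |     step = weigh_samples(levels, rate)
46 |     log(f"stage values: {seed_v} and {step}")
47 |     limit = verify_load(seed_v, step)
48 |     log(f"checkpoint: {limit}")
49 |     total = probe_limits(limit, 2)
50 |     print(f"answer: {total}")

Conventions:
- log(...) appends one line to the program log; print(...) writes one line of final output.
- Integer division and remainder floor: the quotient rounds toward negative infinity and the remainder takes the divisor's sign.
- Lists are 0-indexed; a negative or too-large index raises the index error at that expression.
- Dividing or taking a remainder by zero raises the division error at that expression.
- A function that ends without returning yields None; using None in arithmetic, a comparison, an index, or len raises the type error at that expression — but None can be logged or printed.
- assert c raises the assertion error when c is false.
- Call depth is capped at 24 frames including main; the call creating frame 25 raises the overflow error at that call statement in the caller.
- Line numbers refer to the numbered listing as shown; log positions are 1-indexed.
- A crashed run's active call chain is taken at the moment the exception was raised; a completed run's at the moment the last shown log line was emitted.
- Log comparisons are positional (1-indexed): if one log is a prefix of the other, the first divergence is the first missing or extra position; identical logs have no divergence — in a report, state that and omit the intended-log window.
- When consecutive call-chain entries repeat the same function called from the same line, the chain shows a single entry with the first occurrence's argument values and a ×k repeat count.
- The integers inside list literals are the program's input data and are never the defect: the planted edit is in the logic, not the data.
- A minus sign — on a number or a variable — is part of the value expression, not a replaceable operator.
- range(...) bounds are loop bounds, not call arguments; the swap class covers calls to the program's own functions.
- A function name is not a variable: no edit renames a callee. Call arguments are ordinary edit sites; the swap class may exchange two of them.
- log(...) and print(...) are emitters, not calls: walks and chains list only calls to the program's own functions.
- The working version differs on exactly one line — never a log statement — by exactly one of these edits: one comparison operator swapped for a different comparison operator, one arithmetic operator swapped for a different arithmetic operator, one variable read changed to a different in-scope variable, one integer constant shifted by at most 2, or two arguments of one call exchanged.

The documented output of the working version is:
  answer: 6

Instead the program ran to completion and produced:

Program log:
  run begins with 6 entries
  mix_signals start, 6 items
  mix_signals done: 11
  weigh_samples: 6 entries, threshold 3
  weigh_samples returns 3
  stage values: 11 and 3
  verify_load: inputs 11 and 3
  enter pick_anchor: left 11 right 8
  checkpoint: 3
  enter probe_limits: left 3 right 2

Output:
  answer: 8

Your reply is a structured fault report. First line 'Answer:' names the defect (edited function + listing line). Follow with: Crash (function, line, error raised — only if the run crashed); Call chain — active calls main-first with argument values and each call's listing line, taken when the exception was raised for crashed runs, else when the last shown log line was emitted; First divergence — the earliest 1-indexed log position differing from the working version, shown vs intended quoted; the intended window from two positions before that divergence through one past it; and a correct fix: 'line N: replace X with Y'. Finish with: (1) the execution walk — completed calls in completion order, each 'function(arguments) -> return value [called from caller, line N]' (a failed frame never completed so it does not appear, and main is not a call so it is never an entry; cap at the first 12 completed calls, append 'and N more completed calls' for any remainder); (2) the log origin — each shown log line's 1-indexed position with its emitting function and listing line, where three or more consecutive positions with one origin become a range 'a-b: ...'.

Answer: the defect is in probe_limits at line 35.
The tell: The logs agree in full; only the final output differs.
Call chain: main -> probe_limits(3, 2) (called at line 49).
First divergence: none — the logs agree in full.
Execution walk:
  mix_signals([2, 5, 3, 1, 11, 10]) -> 11  [called from main, line 44]
  weigh_samples([2, 5, 3, 1, 11, 10], 3) -> 3  [called from main, line 45]
  pick_anchor(11, 8) -> 3  [called from verify_load, line 29]
  verify_load(11, 3) -> 3  [called from main, line 47]
  probe_limits(3, 2) -> 8  [called from main, line 49]
Log origin:
  1: emitted by main (line 43)
  2: emitted by mix_signals (line 2)
  3: emitted by mix_signals (line 7)
  4: emitted by weigh_samples (line 11)
  5: emitted by weigh_samples (line 16)
  6: emitted by main (line 46)
  7: emitted by verify_load (line 26)
  8: emitted by pick_anchor (line 20)
  9: emitted by main (line 48)
  10: emitted by probe_limits (line 32)
A correct fix: line 35: replace `8` with `6`.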